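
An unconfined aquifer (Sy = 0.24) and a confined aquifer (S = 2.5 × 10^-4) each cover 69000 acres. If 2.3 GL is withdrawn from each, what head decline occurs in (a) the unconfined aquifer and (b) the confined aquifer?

A = 69000 acres = 2.792 × 10^8 m²
ΔV = 2.3 GL = 2.3 × 10^6 m³
Unconfined: Δh_u = ΔV/(Sy·A) = 2.3 × 10^6/(0.24 × 2.792 × 10^8) = 0.03432 m
Confined: Δh_c = ΔV/(S·A) = 2.3 × 10^6/(2.5 × 10^-4 × 2.792 × 10^8) = 32.95 m

Δh_u ≈ 0.0343 m; Δh_c ≈ 32.9 m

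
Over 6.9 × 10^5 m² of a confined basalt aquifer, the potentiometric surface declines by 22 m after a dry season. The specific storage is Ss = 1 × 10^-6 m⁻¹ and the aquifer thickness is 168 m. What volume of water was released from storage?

S = Ss × b = 1 × 10^-6 m⁻¹ × 168 m = 1.68 × 10^-4
ΔV = S × A × Δh = 1.68 × 10^-4 × 6.9 × 10^5 m² × 22 m = 2550 m³

ΔV ≈ 2550 m³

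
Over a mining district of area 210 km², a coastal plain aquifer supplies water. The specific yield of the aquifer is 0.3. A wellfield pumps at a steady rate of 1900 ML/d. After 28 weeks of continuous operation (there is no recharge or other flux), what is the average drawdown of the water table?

A = 210 km² = 2.1 × 10^8 m²
Q = 1900 ML/d = 1.9 × 10^6 m³/d
t = 28 weeks = 196 d
ΔV = Q × t = 1.9 × 10^6 m³/d × 196 d = 3.724 × 10^8 m³
Δh = ΔV / (Sy × A) = 3.724 × 10^8 / (0.3 × 2.1 × 10^8) = 5.911 m

Δh ≈ 5.91 m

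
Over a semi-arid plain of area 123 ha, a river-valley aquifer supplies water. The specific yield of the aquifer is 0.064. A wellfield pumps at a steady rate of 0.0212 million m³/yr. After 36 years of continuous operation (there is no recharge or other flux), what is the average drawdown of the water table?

Δh ≈ 9.7 m

A = 123 ha = 1.23 × 10^6 m²
Q = 0.0212 million m³/yr = 58.08 m³/d
t = 36 years = 13140 d
ΔV = Q × t = 58.08 m³/d × 13140 d = 7.632 × 10^5 m³
Δh = ΔV / (Sy × A) = 7.632 × 10^5 / (0.064 × 1.23 × 10^6) = 9.695 m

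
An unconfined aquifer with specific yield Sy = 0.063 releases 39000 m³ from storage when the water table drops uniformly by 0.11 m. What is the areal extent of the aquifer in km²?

A ≈ 5.63 km²

A = ΔV / (Sy × Δh) = 39000 / (0.063 × 0.11) = 5.628 × 10^6 m²
A = 5.628 × 10^6 m² = 5.628 km²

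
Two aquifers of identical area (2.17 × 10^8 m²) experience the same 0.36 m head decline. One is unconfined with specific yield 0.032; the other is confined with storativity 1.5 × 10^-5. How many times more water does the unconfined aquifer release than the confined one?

ΔV_u / ΔV_c ≈ 2130

Unconfined: ΔV_u = Sy × A × Δh = 0.032 × 2.17 × 10^8 × 0.36 = 2.5 × 10^6 m³
Confined: ΔV_c = S × A × Δh = 1.5 × 10^-5 × 2.17 × 10^8 × 0.36 = 1172 m³
Ratio = ΔV_u / ΔV_c = Sy / S = 0.032 / 1.5 × 10^-5 = 2133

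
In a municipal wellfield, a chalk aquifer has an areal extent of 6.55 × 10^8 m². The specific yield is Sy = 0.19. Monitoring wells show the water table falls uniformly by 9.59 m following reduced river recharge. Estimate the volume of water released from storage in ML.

ΔV ≈ 1.19 × 10^6 ML

ΔV = Sy × A × Δh = 0.19 × 6.55 × 10^8 m² × 9.59 m = 1.193 × 10^9 m³
ΔV = 1.193 × 10^9 m³ = 1.193 × 10^6 ML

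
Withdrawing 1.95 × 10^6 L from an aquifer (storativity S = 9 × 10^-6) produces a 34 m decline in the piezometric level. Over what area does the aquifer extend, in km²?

A ≈ 6.37 km²

ΔV = 1.95 × 10^6 L = 1950 m³
A = ΔV / (S × Δh) = 1950 / (9 × 10^-6 × 34) = 6.373 × 10^6 m²
A = 6.373 × 10^6 m² = 6.373 km²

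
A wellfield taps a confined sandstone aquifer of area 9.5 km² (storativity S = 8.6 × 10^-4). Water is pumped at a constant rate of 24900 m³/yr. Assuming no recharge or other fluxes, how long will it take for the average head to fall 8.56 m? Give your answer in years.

t ≈ 2.81 years

A = 9.5 km² = 9.5 × 10^6 m²
ΔV = S × A × Δh = 8.6 × 10^-4 × 9.5 × 10^6 × 8.56 = 69940 m³
Q = 24900 m³/yr = 68.22 m³/d
t = ΔV / Q = 69940 m³ / 68.22 m³/d = 1025 d
t = 1025 d ≈ 2.809 years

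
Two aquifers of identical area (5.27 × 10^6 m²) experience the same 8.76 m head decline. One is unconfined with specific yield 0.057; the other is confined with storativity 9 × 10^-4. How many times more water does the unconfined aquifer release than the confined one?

ΔV_u / ΔV_c ≈ 63.3

Unconfined: ΔV_u = Sy × A × Δh = 0.057 × 5.27 × 10^6 × 8.76 = 2.631 × 10^6 m³
Confined: ΔV_c = S × A × Δh = 9 × 10^-4 × 5.27 × 10^6 × 8.76 = 41550 m³
Ratio = ΔV_u / ΔV_c = Sy / S = 0.057 / 9 × 10^-4 = 63.33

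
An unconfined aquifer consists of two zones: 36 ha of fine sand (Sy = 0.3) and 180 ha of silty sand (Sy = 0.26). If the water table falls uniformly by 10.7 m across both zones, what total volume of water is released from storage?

ΔV ≈ 6.16 × 10^6 m³

A₁ = 36 ha = 3.6 × 10^5 m²; A₂ = 180 ha = 1.8 × 10^6 m²
ΔV₁ = 0.3 × 3.6 × 10^5 × 10.7 = 1.156 × 10^6 m³
ΔV₂ = 0.26 × 1.8 × 10^6 × 10.7 = 5.008 × 10^6 m³
ΔV = ΔV₁ + ΔV₂ = 6.163 × 10^6 m³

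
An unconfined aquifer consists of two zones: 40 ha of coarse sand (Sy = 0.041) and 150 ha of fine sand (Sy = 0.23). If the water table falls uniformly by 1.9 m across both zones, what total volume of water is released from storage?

ΔV ≈ 6.87 × 10^5 m³

A₁ = 40 ha = 4 × 10^5 m²; A₂ = 150 ha = 1.5 × 10^6 m²
ΔV₁ = 0.041 × 4 × 10^5 × 1.9 = 31160 m³
ΔV₂ = 0.23 × 1.5 × 10^6 × 1.9 = 6.555 × 10^5 m³
ΔV = ΔV₁ + ΔV₂ = 6.867 × 10^5 m³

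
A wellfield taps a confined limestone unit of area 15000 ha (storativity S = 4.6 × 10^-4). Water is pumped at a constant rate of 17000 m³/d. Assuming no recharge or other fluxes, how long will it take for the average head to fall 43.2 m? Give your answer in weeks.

t ≈ 25 weeks

A = 15000 ha = 1.5 × 10^8 m²
ΔV = S × A × Δh = 4.6 × 10^-4 × 1.5 × 10^8 × 43.2 = 2.981 × 10^6 m³
t = ΔV / Q = 2.981 × 10^6 m³ / 17000 m³/d = 175.3 d
t = 175.3 d ≈ 25.05 weeks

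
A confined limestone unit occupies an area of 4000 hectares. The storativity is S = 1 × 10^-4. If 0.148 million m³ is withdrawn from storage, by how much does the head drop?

A = 4000 hectares = 4 × 10^7 m²
ΔV = 0.148 million m³ = 1.48 × 10^5 m³
Δh = ΔV / (S × A) = 1.48 × 10^5 m³ / (1 × 10^-4 × 4 × 10^7 m²) = 37 m

Δh ≈ 37 m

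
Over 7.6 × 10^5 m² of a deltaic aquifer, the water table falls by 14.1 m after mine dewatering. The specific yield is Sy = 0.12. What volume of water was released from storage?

ΔV ≈ 1.29 × 10^6 m³

ΔV = Sy × A × Δh = 0.12 × 7.6 × 10^5 m² × 14.1 m = 1.286 × 10^6 m³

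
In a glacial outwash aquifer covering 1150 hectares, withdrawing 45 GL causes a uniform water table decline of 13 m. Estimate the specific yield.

Sy ≈ 0.3

A = 1150 hectares = 1.15 × 10^7 m²
ΔV = 45 GL = 4.5 × 10^7 m³
Sy = ΔV / (A × Δh) = 4.5 × 10^7 m³ / (1.15 × 10^7 m² × 13 m) = 0.301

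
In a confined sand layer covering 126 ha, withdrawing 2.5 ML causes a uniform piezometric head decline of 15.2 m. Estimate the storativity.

S ≈ 1.3 × 10^-4

A = 126 ha = 1.26 × 10^6 m²
ΔV = 2.5 ML = 2500 m³
S = ΔV / (A × Δh) = 2500 m³ / (1.26 × 10^6 m² × 15.2 m) = 1.305 × 10^-4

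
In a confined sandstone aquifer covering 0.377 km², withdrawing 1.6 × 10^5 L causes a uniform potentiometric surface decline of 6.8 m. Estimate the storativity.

S ≈ 6.2 × 10^-5

A = 0.377 km² = 3.77 × 10^5 m²
ΔV = 1.6 × 10^5 L = 160 m³
S = ΔV / (A × Δh) = 160 m³ / (3.77 × 10^5 m² × 6.8 m) = 6.241 × 10^-5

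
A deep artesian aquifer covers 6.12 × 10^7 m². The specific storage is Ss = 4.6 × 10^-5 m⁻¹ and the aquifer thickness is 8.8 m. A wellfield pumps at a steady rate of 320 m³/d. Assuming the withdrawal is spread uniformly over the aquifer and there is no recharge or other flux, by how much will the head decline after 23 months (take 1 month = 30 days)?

S = Ss × b = 4.6 × 10^-5 m⁻¹ × 8.8 m = 4.048 × 10^-4
t = 23 months = 690 d
ΔV = Q × t = 320 m³/d × 690 d = 2.208 × 10^5 m³
Δh = ΔV / (S × A) = 2.208 × 10^5 / (4.048 × 10^-4 × 6.12 × 10^7) = 8.913 m

Δh ≈ 8.91 m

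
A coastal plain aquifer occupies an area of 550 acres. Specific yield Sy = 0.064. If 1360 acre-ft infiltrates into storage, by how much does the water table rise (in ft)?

A = 550 acres = 2.226 × 10^6 m²
ΔV = 1360 acre-ft = 1.678 × 10^6 m³
Δh = ΔV / (Sy × A) = 1.678 × 10^6 m³ / (0.064 × 2.226 × 10^6 m²) = 11.78 m
Δh = 11.78 m = 38.64 ft

Δh ≈ 38.6 ft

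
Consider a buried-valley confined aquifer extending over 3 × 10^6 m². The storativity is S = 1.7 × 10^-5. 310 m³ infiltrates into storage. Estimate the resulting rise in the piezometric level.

Δh ≈ 6.08 m

Δh = ΔV / (S × A) = 310 m³ / (1.7 × 10^-5 × 3 × 10^6 m²) = 6.078 m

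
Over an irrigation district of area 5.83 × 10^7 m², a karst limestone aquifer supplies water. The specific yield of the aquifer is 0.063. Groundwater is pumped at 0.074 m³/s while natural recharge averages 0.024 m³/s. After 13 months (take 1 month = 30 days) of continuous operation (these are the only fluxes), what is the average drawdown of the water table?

Net abstraction = 0.074 − 0.024 = 0.05 m³/s
Q_net = 0.05 m³/s = 4320 m³/d
t = 13 months = 390 d
ΔV = Q × t = 4320 m³/d × 390 d = 1.685 × 10^6 m³
Δh = ΔV / (Sy × A) = 1.685 × 10^6 / (0.063 × 5.83 × 10^7) = 0.4587 m

Δh ≈ 0.459 m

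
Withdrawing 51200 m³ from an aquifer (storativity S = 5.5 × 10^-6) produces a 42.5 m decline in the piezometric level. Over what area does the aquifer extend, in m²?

A = ΔV / (S × Δh) = 51200 / (5.5 × 10^-6 × 42.5) = 2.19 × 10^8 m²

A ≈ 2.19 × 10^8 m²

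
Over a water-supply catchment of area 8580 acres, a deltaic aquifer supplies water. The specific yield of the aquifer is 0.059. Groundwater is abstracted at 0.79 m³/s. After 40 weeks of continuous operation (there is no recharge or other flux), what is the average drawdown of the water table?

Δh ≈ 9.33 m

A = 8580 acres = 3.472 × 10^7 m²
Q = 0.79 m³/s = 68260 m³/d
t = 40 weeks = 280 d
ΔV = Q × t = 68260 m³/d × 280 d = 1.911 × 10^7 m³
Δh = ΔV / (Sy × A) = 1.911 × 10^7 / (0.059 × 3.472 × 10^7) = 9.329 m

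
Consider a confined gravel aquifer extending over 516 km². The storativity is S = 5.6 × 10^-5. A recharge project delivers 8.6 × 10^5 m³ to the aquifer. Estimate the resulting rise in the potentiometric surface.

A = 516 km² = 5.16 × 10^8 m²
Δh = ΔV / (S × A) = 8.6 × 10^5 m³ / (5.6 × 10^-5 × 5.16 × 10^8 m²) = 29.76 m

Δh ≈ 29.8 m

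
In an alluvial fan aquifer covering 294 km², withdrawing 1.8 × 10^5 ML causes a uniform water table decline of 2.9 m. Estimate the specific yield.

Sy ≈ 0.21

A = 294 km² = 2.94 × 10^8 m²
ΔV = 1.8 × 10^5 ML = 1.8 × 10^8 m³
Sy = ΔV / (A × Δh) = 1.8 × 10^8 m³ / (2.94 × 10^8 m² × 2.9 m) = 0.2111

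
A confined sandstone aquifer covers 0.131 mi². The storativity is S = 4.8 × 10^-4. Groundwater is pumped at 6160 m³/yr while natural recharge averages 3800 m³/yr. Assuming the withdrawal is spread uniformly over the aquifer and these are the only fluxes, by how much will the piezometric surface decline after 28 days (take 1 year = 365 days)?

Δh ≈ 1.11 m

A = 0.131 mi² = 3.393 × 10^5 m²
Net abstraction = 6160 − 3800 = 2360 m³/yr
Q_net = 2360 m³/yr = 6.466 m³/d
ΔV = Q × t = 6.466 m³/d × 28 d = 181 m³
Δh = ΔV / (S × A) = 181 / (4.8 × 10^-4 × 3.393 × 10^5) = 1.112 m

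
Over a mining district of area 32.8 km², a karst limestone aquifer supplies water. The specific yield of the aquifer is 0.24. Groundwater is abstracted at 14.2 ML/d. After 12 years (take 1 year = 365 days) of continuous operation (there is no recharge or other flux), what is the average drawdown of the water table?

A = 32.8 km² = 3.28 × 10^7 m²
Q = 14.2 ML/d = 14200 m³/d
t = 12 years = 4380 d
ΔV = Q × t = 14200 m³/d × 4380 d = 6.22 × 10^7 m³
Δh = ΔV / (Sy × A) = 6.22 × 10^7 / (0.24 × 3.28 × 10^7) = 7.901 m

Δh ≈ 7.9 m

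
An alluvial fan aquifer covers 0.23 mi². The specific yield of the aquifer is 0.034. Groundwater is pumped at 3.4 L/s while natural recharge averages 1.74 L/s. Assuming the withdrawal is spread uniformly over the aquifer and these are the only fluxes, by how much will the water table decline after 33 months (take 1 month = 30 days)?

Δh ≈ 7.01 m

A = 0.23 mi² = 5.957 × 10^5 m²
Net abstraction = 3.4 − 1.74 = 1.66 L/s
Q_net = 1.66 L/s = 143.4 m³/d
t = 33 months = 990 d
ΔV = Q × t = 143.4 m³/d × 990 d = 1.42 × 10^5 m³
Δh = ΔV / (Sy × A) = 1.42 × 10^5 / (0.034 × 5.957 × 10^5) = 7.011 m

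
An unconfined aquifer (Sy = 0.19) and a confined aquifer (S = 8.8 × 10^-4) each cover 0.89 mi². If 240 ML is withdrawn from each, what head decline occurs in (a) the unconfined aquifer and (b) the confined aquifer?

A = 0.89 mi² = 2.305 × 10^6 m²
ΔV = 240 ML = 2.4 × 10^5 m³
Unconfined: Δh_u = ΔV/(Sy·A) = 2.4 × 10^5/(0.19 × 2.305 × 10^6) = 0.548 m
Confined: Δh_c = ΔV/(S·A) = 2.4 × 10^5/(8.8 × 10^-4 × 2.305 × 10^6) = 118.3 m

Δh_u ≈ 0.548 m; Δh_c ≈ 118 m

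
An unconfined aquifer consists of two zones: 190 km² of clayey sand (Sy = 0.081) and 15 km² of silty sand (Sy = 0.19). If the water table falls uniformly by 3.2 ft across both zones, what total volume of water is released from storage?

ΔV ≈ 1.78 × 10^7 m³

A₁ = 190 km² = 1.9 × 10^8 m²; A₂ = 15 km² = 1.5 × 10^7 m²
Δh = 3.2 ft = 0.9754 m
ΔV₁ = 0.081 × 1.9 × 10^8 × 0.9754 = 1.501 × 10^7 m³
ΔV₂ = 0.19 × 1.5 × 10^7 × 0.9754 = 2.78 × 10^6 m³
ΔV = ΔV₁ + ΔV₂ = 1.779 × 10^7 m³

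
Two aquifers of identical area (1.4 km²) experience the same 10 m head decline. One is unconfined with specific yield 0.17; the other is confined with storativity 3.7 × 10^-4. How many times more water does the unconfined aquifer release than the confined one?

ΔV_u / ΔV_c ≈ 459

A = 1.4 km² = 1.4 × 10^6 m²
Unconfined: ΔV_u = Sy × A × Δh = 0.17 × 1.4 × 10^6 × 10 = 2.38 × 10^6 m³
Confined: ΔV_c = S × A × Δh = 3.7 × 10^-4 × 1.4 × 10^6 × 10 = 5180 m³
Ratio = ΔV_u / ΔV_c = Sy / S = 0.17 / 3.7 × 10^-4 = 459.5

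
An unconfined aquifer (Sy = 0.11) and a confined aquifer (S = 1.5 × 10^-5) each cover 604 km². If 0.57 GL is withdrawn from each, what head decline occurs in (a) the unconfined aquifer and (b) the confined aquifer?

Δh_u ≈ 0.00858 m; Δh_c ≈ 62.9 m

A = 604 km² = 6.04 × 10^8 m²
ΔV = 0.57 GL = 5.7 × 10^5 m³
Unconfined: Δh_u = ΔV/(Sy·A) = 5.7 × 10^5/(0.11 × 6.04 × 10^8) = 0.008579 m
Confined: Δh_c = ΔV/(S·A) = 5.7 × 10^5/(1.5 × 10^-5 × 6.04 × 10^8) = 62.91 m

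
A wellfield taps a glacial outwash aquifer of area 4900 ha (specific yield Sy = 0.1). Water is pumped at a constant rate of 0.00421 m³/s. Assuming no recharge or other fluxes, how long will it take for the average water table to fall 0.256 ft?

A = 4900 ha = 4.9 × 10^7 m²
Δh = 0.256 ft = 0.07803 m
ΔV = Sy × A × Δh = 0.1 × 4.9 × 10^7 × 0.07803 = 3.823 × 10^5 m³
Q = 0.00421 m³/s = 363.7 m³/d
t = ΔV / Q = 3.823 × 10^5 m³ / 363.7 m³/d = 1051 d

t ≈ 1050 days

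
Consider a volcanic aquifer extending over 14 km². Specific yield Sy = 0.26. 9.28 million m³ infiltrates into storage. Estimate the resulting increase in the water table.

A = 14 km² = 1.4 × 10^7 m²
ΔV = 9.28 million m³ = 9.28 × 10^6 m³
Δh = ΔV / (Sy × A) = 9.28 × 10^6 m³ / (0.26 × 1.4 × 10^7 m²) = 2.549 m

Δh ≈ 2.55 m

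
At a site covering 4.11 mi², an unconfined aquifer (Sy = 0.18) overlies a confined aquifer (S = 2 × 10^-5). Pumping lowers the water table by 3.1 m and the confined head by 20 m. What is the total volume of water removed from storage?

ΔV ≈ 5.94 × 10^6 m³

A = 4.11 mi² = 1.064 × 10^7 m²
Unconfined: ΔV_u = Sy × A × Δh_u = 0.18 × 1.064 × 10^7 × 3.1 = 5.94 × 10^6 m³
Confined: ΔV_c = S × A × Δh_c = 2 × 10^-5 × 1.064 × 10^7 × 20 = 4258 m³
Total ΔV = 5.94 × 10^6 + 4258 = 5.944 × 10^6 m³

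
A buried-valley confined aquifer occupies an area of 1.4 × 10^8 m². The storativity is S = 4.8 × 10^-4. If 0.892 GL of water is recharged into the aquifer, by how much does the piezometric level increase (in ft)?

ΔV = 0.892 GL = 8.92 × 10^5 m³
Δh = ΔV / (S × A) = 8.92 × 10^5 m³ / (4.8 × 10^-4 × 1.4 × 10^8 m²) = 13.27 m
Δh = 13.27 m = 43.55 ft

Δh ≈ 43.5 ft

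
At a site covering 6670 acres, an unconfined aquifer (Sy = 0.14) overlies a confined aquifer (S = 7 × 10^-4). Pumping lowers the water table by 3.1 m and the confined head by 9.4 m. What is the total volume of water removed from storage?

A = 6670 acres = 2.699 × 10^7 m²
Unconfined: ΔV_u = Sy × A × Δh_u = 0.14 × 2.699 × 10^7 × 3.1 = 1.171 × 10^7 m³
Confined: ΔV_c = S × A × Δh_c = 7 × 10^-4 × 2.699 × 10^7 × 9.4 = 1.776 × 10^5 m³
Total ΔV = 1.171 × 10^7 + 1.776 × 10^5 = 1.189 × 10^7 m³

ΔV ≈ 1.19 × 10^7 m³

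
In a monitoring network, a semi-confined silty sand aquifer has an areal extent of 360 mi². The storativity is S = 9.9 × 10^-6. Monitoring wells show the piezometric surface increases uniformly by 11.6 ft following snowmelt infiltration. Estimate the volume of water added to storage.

ΔV ≈ 32600 m³

A = 360 mi² = 9.324 × 10^8 m²
Δh = 11.6 ft = 3.536 m
ΔV = S × A × Δh = 9.9 × 10^-6 × 9.324 × 10^8 m² × 3.536 m = 32640 m³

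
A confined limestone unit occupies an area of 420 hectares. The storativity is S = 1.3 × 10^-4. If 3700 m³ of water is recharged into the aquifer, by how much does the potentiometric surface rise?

A = 420 hectares = 4.2 × 10^6 m²
Δh = ΔV / (S × A) = 3700 m³ / (1.3 × 10^-4 × 4.2 × 10^6 m²) = 6.777 m

Δh ≈ 6.78 m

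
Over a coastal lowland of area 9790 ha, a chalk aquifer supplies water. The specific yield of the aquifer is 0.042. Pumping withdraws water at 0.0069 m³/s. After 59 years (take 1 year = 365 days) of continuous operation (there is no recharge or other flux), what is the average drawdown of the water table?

Δh ≈ 3.12 m

A = 9790 ha = 9.79 × 10^7 m²
Q = 0.0069 m³/s = 596.2 m³/d
t = 59 years = 21540 d
ΔV = Q × t = 596.2 m³/d × 21540 d = 1.284 × 10^7 m³
Δh = ΔV / (Sy × A) = 1.284 × 10^7 / (0.042 × 9.79 × 10^7) = 3.122 m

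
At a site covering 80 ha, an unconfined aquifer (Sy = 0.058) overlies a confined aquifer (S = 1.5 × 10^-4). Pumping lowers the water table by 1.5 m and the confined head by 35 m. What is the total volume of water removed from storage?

ΔV ≈ 73800 m³

A = 80 ha = 8 × 10^5 m²
Unconfined: ΔV_u = Sy × A × Δh_u = 0.058 × 8 × 10^5 × 1.5 = 69600 m³
Confined: ΔV_c = S × A × Δh_c = 1.5 × 10^-4 × 8 × 10^5 × 35 = 4200 m³
Total ΔV = 69600 + 4200 = 73800 m³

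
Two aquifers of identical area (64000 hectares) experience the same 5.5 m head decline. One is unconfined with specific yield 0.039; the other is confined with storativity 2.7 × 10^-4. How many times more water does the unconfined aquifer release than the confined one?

A = 64000 hectares = 6.4 × 10^8 m²
Unconfined: ΔV_u = Sy × A × Δh = 0.039 × 6.4 × 10^8 × 5.5 = 1.373 × 10^8 m³
Confined: ΔV_c = S × A × Δh = 2.7 × 10^-4 × 6.4 × 10^8 × 5.5 = 9.504 × 10^5 m³
Ratio = ΔV_u / ΔV_c = Sy / S = 0.039 / 2.7 × 10^-4 = 144.4

ΔV_u / ΔV_c ≈ 144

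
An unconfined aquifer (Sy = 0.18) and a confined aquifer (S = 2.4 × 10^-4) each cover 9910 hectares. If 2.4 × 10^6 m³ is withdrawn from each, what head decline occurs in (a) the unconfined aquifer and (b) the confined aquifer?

Δh_u ≈ 0.135 m; Δh_c ≈ 101 m

A = 9910 hectares = 9.91 × 10^7 m²
Unconfined: Δh_u = ΔV/(Sy·A) = 2.4 × 10^6/(0.18 × 9.91 × 10^7) = 0.1345 m
Confined: Δh_c = ΔV/(S·A) = 2.4 × 10^6/(2.4 × 10^-4 × 9.91 × 10^7) = 100.9 m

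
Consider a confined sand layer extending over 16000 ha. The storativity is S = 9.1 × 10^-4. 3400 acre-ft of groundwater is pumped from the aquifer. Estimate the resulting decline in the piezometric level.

Δh ≈ 28.8 m

A = 16000 ha = 1.6 × 10^8 m²
ΔV = 3400 acre-ft = 4.194 × 10^6 m³
Δh = ΔV / (S × A) = 4.194 × 10^6 m³ / (9.1 × 10^-4 × 1.6 × 10^8 m²) = 28.8 m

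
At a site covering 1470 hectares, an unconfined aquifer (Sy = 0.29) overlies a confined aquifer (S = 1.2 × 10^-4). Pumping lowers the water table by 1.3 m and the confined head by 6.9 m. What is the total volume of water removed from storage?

A = 1470 hectares = 1.47 × 10^7 m²
Unconfined: ΔV_u = Sy × A × Δh_u = 0.29 × 1.47 × 10^7 × 1.3 = 5.542 × 10^6 m³
Confined: ΔV_c = S × A × Δh_c = 1.2 × 10^-4 × 1.47 × 10^7 × 6.9 = 12170 m³
Total ΔV = 5.542 × 10^6 + 12170 = 5.554 × 10^6 m³

ΔV ≈ 5.55 × 10^6 m³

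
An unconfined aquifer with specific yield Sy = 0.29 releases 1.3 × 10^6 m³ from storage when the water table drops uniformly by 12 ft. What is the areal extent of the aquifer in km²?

Δh = 12 ft = 3.658 m
A = ΔV / (Sy × Δh) = 1.3 × 10^6 / (0.29 × 3.658) = 1.226 × 10^6 m²
A = 1.226 × 10^6 m² = 1.226 km²

A ≈ 1.23 km²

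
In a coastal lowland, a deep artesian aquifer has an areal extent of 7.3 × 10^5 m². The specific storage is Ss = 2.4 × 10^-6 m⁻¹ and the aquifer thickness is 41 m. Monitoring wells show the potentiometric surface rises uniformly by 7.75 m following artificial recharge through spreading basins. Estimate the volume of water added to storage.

S = Ss × b = 2.4 × 10^-6 m⁻¹ × 41 m = 9.84 × 10^-5
ΔV = S × A × Δh = 9.84 × 10^-5 × 7.3 × 10^5 m² × 7.75 m = 556.7 m³

ΔV ≈ 557 m³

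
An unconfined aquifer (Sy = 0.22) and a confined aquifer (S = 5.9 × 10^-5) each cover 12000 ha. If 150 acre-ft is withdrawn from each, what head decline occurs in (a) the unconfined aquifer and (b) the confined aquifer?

A = 12000 ha = 1.2 × 10^8 m²
ΔV = 150 acre-ft = 1.85 × 10^5 m³
Unconfined: Δh_u = ΔV/(Sy·A) = 1.85 × 10^5/(0.22 × 1.2 × 10^8) = 0.007008 m
Confined: Δh_c = ΔV/(S·A) = 1.85 × 10^5/(5.9 × 10^-5 × 1.2 × 10^8) = 26.13 m

Δh_u ≈ 0.00701 m; Δh_c ≈ 26.1 m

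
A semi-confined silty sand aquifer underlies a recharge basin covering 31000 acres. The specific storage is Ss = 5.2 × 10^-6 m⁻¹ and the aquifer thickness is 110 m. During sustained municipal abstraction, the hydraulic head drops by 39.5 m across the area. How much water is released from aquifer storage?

S = Ss × b = 5.2 × 10^-6 m⁻¹ × 110 m = 5.72 × 10^-4
A = 31000 acres = 1.255 × 10^8 m²
ΔV = S × A × Δh = 5.72 × 10^-4 × 1.255 × 10^8 m² × 39.5 m = 2.834 × 10^6 m³

ΔV ≈ 2.83 × 10^6 m³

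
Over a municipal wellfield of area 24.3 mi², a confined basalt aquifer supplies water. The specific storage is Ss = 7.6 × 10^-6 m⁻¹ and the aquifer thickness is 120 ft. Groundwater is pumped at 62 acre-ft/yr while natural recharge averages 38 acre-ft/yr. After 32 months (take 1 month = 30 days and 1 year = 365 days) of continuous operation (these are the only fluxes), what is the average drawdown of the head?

b = 120 ft = 36.58 m
S = Ss × b = 7.6 × 10^-6 m⁻¹ × 36.58 m = 2.78 × 10^-4
A = 24.3 mi² = 6.294 × 10^7 m²
Net abstraction = 62 − 38 = 24 acre-ft/yr
Q_net = 24 acre-ft/yr = 81.11 m³/d
t = 32 months = 960 d
ΔV = Q × t = 81.11 m³/d × 960 d = 77860 m³
Δh = ΔV / (S × A) = 77860 / (2.78 × 10^-4 × 6.294 × 10^7) = 4.45 m

Δh ≈ 4.45 m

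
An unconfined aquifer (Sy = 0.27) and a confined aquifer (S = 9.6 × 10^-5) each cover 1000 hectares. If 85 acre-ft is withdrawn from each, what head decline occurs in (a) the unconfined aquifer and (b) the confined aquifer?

Δh_u ≈ 0.0388 m; Δh_c ≈ 109 m

A = 1000 hectares = 1 × 10^7 m²
ΔV = 85 acre-ft = 1.048 × 10^5 m³
Unconfined: Δh_u = ΔV/(Sy·A) = 1.048 × 10^5/(0.27 × 1 × 10^7) = 0.03883 m
Confined: Δh_c = ΔV/(S·A) = 1.048 × 10^5/(9.6 × 10^-5 × 1 × 10^7) = 109.2 m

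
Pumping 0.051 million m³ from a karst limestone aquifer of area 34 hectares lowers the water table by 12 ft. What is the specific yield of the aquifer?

A = 34 hectares = 3.4 × 10^5 m²
Δh = 12 ft = 3.658 m
ΔV = 0.051 million m³ = 51000 m³
Sy = ΔV / (A × Δh) = 51000 m³ / (3.4 × 10^5 m² × 3.658 m) = 0.04101

Sy ≈ 0.041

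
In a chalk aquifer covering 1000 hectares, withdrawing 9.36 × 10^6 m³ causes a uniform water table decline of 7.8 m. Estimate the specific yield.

Sy ≈ 0.12

A = 1000 hectares = 1 × 10^7 m²
Sy = ΔV / (A × Δh) = 9.36 × 10^6 m³ / (1 × 10^7 m² × 7.8 m) = 0.12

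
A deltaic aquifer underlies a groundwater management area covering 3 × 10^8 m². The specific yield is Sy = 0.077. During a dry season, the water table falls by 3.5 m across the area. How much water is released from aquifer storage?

ΔV ≈ 8.09 × 10^7 m³

ΔV = Sy × A × Δh = 0.077 × 3 × 10^8 m² × 3.5 m = 8.085 × 10^7 m³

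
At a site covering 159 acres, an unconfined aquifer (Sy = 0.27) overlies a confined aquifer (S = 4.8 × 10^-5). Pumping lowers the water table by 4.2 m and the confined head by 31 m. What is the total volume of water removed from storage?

ΔV ≈ 7.31 × 10^5 m³

A = 159 acres = 6.435 × 10^5 m²
Unconfined: ΔV_u = Sy × A × Δh_u = 0.27 × 6.435 × 10^5 × 4.2 = 7.297 × 10^5 m³
Confined: ΔV_c = S × A × Δh_c = 4.8 × 10^-5 × 6.435 × 10^5 × 31 = 957.5 m³
Total ΔV = 7.297 × 10^5 + 957.5 = 7.306 × 10^5 m³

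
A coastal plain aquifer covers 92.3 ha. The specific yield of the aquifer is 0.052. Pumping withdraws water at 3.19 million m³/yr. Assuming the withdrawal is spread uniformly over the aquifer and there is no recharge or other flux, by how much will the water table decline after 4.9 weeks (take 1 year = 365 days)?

Δh ≈ 6.25 m

A = 92.3 ha = 9.23 × 10^5 m²
Q = 3.19 million m³/yr = 8740 m³/d
t = 4.9 weeks = 34.3 d
ΔV = Q × t = 8740 m³/d × 34.3 d = 2.998 × 10^5 m³
Δh = ΔV / (Sy × A) = 2.998 × 10^5 / (0.052 × 9.23 × 10^5) = 6.246 m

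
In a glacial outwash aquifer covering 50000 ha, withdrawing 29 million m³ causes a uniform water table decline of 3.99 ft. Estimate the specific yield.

A = 50000 ha = 5 × 10^8 m²
Δh = 3.99 ft = 1.216 m
ΔV = 29 million m³ = 2.9 × 10^7 m³
Sy = ΔV / (A × Δh) = 2.9 × 10^7 m³ / (5 × 10^8 m² × 1.216 m) = 0.04769

Sy ≈ 0.048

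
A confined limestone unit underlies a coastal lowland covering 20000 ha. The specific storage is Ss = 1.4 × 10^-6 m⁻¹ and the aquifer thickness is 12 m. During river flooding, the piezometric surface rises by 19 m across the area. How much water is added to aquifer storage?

ΔV ≈ 63800 m³

S = Ss × b = 1.4 × 10^-6 m⁻¹ × 12 m = 1.68 × 10^-5
A = 20000 ha = 2 × 10^8 m²
ΔV = S × A × Δh = 1.68 × 10^-5 × 2 × 10^8 m² × 19 m = 63840 m³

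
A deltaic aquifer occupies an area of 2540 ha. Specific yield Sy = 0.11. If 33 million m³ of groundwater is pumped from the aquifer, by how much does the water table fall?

Δh ≈ 11.8 m

A = 2540 ha = 2.54 × 10^7 m²
ΔV = 33 million m³ = 3.3 × 10^7 m³
Δh = ΔV / (Sy × A) = 3.3 × 10^7 m³ / (0.11 × 2.54 × 10^7 m²) = 11.81 m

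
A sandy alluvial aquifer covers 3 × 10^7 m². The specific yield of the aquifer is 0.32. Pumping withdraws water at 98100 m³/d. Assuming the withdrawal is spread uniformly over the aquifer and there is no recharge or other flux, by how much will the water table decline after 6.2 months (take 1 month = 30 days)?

t = 6.2 months = 186 d
ΔV = Q × t = 98100 m³/d × 186 d = 1.825 × 10^7 m³
Δh = ΔV / (Sy × A) = 1.825 × 10^7 / (0.32 × 3 × 10^7) = 1.901 m

Δh ≈ 1.9 m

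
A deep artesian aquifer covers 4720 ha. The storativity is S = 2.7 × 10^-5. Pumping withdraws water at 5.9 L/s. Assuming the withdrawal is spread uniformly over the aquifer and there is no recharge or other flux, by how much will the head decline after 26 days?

A = 4720 ha = 4.72 × 10^7 m²
Q = 5.9 L/s = 509.8 m³/d
ΔV = Q × t = 509.8 m³/d × 26 d = 13250 m³
Δh = ΔV / (S × A) = 13250 / (2.7 × 10^-5 × 4.72 × 10^7) = 10.4 m

Δh ≈ 10.4 m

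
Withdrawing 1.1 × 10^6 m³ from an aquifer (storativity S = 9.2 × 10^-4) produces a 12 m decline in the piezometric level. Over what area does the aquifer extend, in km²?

A ≈ 99.6 km²

A = ΔV / (S × Δh) = 1.1 × 10^6 / (9.2 × 10^-4 × 12) = 9.964 × 10^7 m²
A = 9.964 × 10^7 m² = 99.64 km²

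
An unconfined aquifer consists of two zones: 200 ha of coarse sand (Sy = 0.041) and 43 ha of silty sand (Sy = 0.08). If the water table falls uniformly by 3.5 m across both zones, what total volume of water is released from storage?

ΔV ≈ 4.07 × 10^5 m³

A₁ = 200 ha = 2 × 10^6 m²; A₂ = 43 ha = 4.3 × 10^5 m²
ΔV₁ = 0.041 × 2 × 10^6 × 3.5 = 2.87 × 10^5 m³
ΔV₂ = 0.08 × 4.3 × 10^5 × 3.5 = 1.204 × 10^5 m³
ΔV = ΔV₁ + ΔV₂ = 4.074 × 10^5 m³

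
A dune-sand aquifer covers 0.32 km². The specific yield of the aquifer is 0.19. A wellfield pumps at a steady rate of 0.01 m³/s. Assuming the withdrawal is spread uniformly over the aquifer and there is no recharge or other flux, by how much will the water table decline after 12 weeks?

Δh ≈ 1.19 m

A = 0.32 km² = 3.2 × 10^5 m²
Q = 0.01 m³/s = 864 m³/d
t = 12 weeks = 84 d
ΔV = Q × t = 864 m³/d × 84 d = 72580 m³
Δh = ΔV / (Sy × A) = 72580 / (0.19 × 3.2 × 10^5) = 1.194 m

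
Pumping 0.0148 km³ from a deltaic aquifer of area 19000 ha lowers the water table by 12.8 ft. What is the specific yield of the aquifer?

Sy ≈ 0.02

A = 19000 ha = 1.9 × 10^8 m²
Δh = 12.8 ft = 3.901 m
ΔV = 0.0148 km³ = 1.48 × 10^7 m³
Sy = ΔV / (A × Δh) = 1.48 × 10^7 m³ / (1.9 × 10^8 m² × 3.901 m) = 0.01997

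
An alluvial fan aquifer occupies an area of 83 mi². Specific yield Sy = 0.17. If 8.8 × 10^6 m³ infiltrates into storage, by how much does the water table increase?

Δh ≈ 0.241 m

A = 83 mi² = 2.15 × 10^8 m²
Δh = ΔV / (Sy × A) = 8.8 × 10^6 m³ / (0.17 × 2.15 × 10^8 m²) = 0.2408 m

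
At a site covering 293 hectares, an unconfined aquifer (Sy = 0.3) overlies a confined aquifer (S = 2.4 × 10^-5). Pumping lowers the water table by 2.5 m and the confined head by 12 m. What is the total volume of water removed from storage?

A = 293 hectares = 2.93 × 10^6 m²
Unconfined: ΔV_u = Sy × A × Δh_u = 0.3 × 2.93 × 10^6 × 2.5 = 2.197 × 10^6 m³
Confined: ΔV_c = S × A × Δh_c = 2.4 × 10^-5 × 2.93 × 10^6 × 12 = 843.8 m³
Total ΔV = 2.197 × 10^6 + 843.8 = 2.198 × 10^6 m³

ΔV ≈ 2.2 × 10^6 m³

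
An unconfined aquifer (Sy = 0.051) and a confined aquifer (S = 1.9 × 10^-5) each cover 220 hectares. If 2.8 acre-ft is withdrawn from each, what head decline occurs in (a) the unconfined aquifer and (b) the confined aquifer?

A = 220 hectares = 2.2 × 10^6 m²
ΔV = 2.8 acre-ft = 3454 m³
Unconfined: Δh_u = ΔV/(Sy·A) = 3454/(0.051 × 2.2 × 10^6) = 0.03078 m
Confined: Δh_c = ΔV/(S·A) = 3454/(1.9 × 10^-5 × 2.2 × 10^6) = 82.63 m

Δh_u ≈ 0.0308 m; Δh_c ≈ 82.6 m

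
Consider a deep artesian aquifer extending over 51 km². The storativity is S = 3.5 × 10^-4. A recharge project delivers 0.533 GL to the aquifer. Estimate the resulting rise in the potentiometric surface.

Δh ≈ 29.9 m

A = 51 km² = 5.1 × 10^7 m²
ΔV = 0.533 GL = 5.33 × 10^5 m³
Δh = ΔV / (S × A) = 5.33 × 10^5 m³ / (3.5 × 10^-4 × 5.1 × 10^7 m²) = 29.86 m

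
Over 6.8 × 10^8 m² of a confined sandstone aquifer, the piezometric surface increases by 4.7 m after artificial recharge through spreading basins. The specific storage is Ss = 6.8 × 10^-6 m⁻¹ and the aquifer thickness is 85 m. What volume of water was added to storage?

S = Ss × b = 6.8 × 10^-6 m⁻¹ × 85 m = 5.78 × 10^-4
ΔV = S × A × Δh = 5.78 × 10^-4 × 6.8 × 10^8 m² × 4.7 m = 1.847 × 10^6 m³

ΔV ≈ 1.85 × 10^6 m³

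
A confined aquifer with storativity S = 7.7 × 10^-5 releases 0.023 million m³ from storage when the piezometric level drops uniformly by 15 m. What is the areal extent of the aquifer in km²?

A ≈ 19.9 km²

ΔV = 0.023 million m³ = 23000 m³
A = ΔV / (S × Δh) = 23000 / (7.7 × 10^-5 × 15) = 1.991 × 10^7 m²
A = 1.991 × 10^7 m² = 19.91 km²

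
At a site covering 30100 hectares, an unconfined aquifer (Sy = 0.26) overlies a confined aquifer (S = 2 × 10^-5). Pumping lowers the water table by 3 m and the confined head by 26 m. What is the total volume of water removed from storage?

A = 30100 hectares = 3.01 × 10^8 m²
Unconfined: ΔV_u = Sy × A × Δh_u = 0.26 × 3.01 × 10^8 × 3 = 2.348 × 10^8 m³
Confined: ΔV_c = S × A × Δh_c = 2 × 10^-5 × 3.01 × 10^8 × 26 = 1.565 × 10^5 m³
Total ΔV = 2.348 × 10^8 + 1.565 × 10^5 = 2.349 × 10^8 m³

ΔV ≈ 2.35 × 10^8 m³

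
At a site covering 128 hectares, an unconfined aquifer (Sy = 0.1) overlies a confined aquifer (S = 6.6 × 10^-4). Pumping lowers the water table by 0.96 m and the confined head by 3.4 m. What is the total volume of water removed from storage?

A = 128 hectares = 1.28 × 10^6 m²
Unconfined: ΔV_u = Sy × A × Δh_u = 0.1 × 1.28 × 10^6 × 0.96 = 1.229 × 10^5 m³
Confined: ΔV_c = S × A × Δh_c = 6.6 × 10^-4 × 1.28 × 10^6 × 3.4 = 2872 m³
Total ΔV = 1.229 × 10^5 + 2872 = 1.258 × 10^5 m³

ΔV ≈ 1.26 × 10^5 m³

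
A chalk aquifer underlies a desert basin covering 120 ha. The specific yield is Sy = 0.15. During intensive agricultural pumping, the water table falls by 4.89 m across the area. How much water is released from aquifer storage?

A = 120 ha = 1.2 × 10^6 m²
ΔV = Sy × A × Δh = 0.15 × 1.2 × 10^6 m² × 4.89 m = 8.802 × 10^5 m³

ΔV ≈ 8.8 × 10^5 m³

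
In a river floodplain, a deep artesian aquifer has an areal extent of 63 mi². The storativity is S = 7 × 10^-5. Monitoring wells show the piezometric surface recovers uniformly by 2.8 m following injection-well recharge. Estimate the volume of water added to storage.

A = 63 mi² = 1.632 × 10^8 m²
ΔV = S × A × Δh = 7 × 10^-5 × 1.632 × 10^8 m² × 2.8 m = 31980 m³

ΔV ≈ 32000 m³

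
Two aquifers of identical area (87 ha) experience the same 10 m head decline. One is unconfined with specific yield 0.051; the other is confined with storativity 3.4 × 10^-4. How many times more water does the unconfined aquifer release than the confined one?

A = 87 ha = 8.7 × 10^5 m²
Unconfined: ΔV_u = Sy × A × Δh = 0.051 × 8.7 × 10^5 × 10 = 4.437 × 10^5 m³
Confined: ΔV_c = S × A × Δh = 3.4 × 10^-4 × 8.7 × 10^5 × 10 = 2958 m³
Ratio = ΔV_u / ΔV_c = Sy / S = 0.051 / 3.4 × 10^-4 = 150

ΔV_u / ΔV_c ≈ 150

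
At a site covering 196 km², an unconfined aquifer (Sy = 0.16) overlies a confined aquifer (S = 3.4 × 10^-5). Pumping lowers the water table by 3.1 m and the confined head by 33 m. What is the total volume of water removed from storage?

ΔV ≈ 9.74 × 10^7 m³

A = 196 km² = 1.96 × 10^8 m²
Unconfined: ΔV_u = Sy × A × Δh_u = 0.16 × 1.96 × 10^8 × 3.1 = 9.722 × 10^7 m³
Confined: ΔV_c = S × A × Δh_c = 3.4 × 10^-5 × 1.96 × 10^8 × 33 = 2.199 × 10^5 m³
Total ΔV = 9.722 × 10^7 + 2.199 × 10^5 = 9.744 × 10^7 m³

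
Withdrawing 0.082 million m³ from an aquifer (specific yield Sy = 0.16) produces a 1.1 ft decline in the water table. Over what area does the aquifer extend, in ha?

A ≈ 153 ha

Δh = 1.1 ft = 0.3353 m
ΔV = 0.082 million m³ = 82000 m³
A = ΔV / (Sy × Δh) = 82000 / (0.16 × 0.3353) = 1.529 × 10^6 m²
A = 1.529 × 10^6 m² = 152.9 ha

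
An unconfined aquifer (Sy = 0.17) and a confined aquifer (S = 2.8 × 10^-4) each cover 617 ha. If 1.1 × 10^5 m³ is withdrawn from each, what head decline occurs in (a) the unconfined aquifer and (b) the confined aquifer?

A = 617 ha = 6.17 × 10^6 m²
Unconfined: Δh_u = ΔV/(Sy·A) = 1.1 × 10^5/(0.17 × 6.17 × 10^6) = 0.1049 m
Confined: Δh_c = ΔV/(S·A) = 1.1 × 10^5/(2.8 × 10^-4 × 6.17 × 10^6) = 63.67 m

Δh_u ≈ 0.105 m; Δh_c ≈ 63.7 m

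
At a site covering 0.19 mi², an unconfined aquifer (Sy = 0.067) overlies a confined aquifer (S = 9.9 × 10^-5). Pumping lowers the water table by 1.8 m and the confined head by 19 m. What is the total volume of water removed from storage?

A = 0.19 mi² = 4.921 × 10^5 m²
Unconfined: ΔV_u = Sy × A × Δh_u = 0.067 × 4.921 × 10^5 × 1.8 = 59350 m³
Confined: ΔV_c = S × A × Δh_c = 9.9 × 10^-5 × 4.921 × 10^5 × 19 = 925.6 m³
Total ΔV = 59350 + 925.6 = 60270 m³

ΔV ≈ 60300 m³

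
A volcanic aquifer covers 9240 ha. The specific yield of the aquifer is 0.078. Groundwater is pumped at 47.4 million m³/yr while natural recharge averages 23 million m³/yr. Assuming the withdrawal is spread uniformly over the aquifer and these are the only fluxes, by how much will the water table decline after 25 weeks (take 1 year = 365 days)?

Δh ≈ 1.62 m

A = 9240 ha = 9.24 × 10^7 m²
Net abstraction = 47.4 − 23 = 24.4 million m³/yr
Q_net = 24.4 million m³/yr = 66850 m³/d
t = 25 weeks = 175 d
ΔV = Q × t = 66850 m³/d × 175 d = 1.17 × 10^7 m³
Δh = ΔV / (Sy × A) = 1.17 × 10^7 / (0.078 × 9.24 × 10^7) = 1.623 m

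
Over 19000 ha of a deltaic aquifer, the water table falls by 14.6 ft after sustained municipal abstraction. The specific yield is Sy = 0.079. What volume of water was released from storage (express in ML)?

A = 19000 ha = 1.9 × 10^8 m²
Δh = 14.6 ft = 4.45 m
ΔV = Sy × A × Δh = 0.079 × 1.9 × 10^8 m² × 4.45 m = 6.68 × 10^7 m³
ΔV = 6.68 × 10^7 m³ = 66800 ML

ΔV ≈ 66800 ML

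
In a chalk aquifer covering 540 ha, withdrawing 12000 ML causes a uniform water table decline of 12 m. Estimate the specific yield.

A = 540 ha = 5.4 × 10^6 m²
ΔV = 12000 ML = 1.2 × 10^7 m³
Sy = ΔV / (A × Δh) = 1.2 × 10^7 m³ / (5.4 × 10^6 m² × 12 m) = 0.1852

Sy ≈ 0.19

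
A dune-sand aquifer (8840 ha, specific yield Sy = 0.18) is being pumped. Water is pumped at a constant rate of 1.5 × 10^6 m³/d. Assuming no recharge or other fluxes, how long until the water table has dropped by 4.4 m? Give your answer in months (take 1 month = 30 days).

A = 8840 ha = 8.84 × 10^7 m²
ΔV = Sy × A × Δh = 0.18 × 8.84 × 10^7 × 4.4 = 7.001 × 10^7 m³
t = ΔV / Q = 7.001 × 10^7 m³ / 1.5 × 10^6 m³/d = 46.68 d
t = 46.68 d ≈ 1.556 months

t ≈ 1.56 months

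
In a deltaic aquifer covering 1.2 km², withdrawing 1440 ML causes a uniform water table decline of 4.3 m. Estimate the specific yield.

Sy ≈ 0.28

A = 1.2 km² = 1.2 × 10^6 m²
ΔV = 1440 ML = 1.44 × 10^6 m³
Sy = ΔV / (A × Δh) = 1.44 × 10^6 m³ / (1.2 × 10^6 m² × 4.3 m) = 0.2791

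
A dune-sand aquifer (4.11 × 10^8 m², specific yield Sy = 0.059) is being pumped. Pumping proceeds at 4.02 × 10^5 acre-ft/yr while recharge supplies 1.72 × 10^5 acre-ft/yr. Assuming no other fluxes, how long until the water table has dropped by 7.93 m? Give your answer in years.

t ≈ 0.678 years

ΔV = Sy × A × Δh = 0.059 × 4.11 × 10^8 × 7.93 = 1.923 × 10^8 m³
Net withdrawal = 4.02 × 10^5 − 1.72 × 10^5 = 2.3 × 10^5 acre-ft/yr = 7.773 × 10^5 m³/d
t = ΔV / Q = 1.923 × 10^8 m³ / 7.773 × 10^5 m³/d = 247.4 d
t = 247.4 d ≈ 0.6778 years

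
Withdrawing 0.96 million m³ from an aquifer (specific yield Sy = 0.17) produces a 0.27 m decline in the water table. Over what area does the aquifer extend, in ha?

A ≈ 2090 ha

ΔV = 0.96 million m³ = 9.6 × 10^5 m³
A = ΔV / (Sy × Δh) = 9.6 × 10^5 / (0.17 × 0.27) = 2.092 × 10^7 m²
A = 2.092 × 10^7 m² = 2092 ha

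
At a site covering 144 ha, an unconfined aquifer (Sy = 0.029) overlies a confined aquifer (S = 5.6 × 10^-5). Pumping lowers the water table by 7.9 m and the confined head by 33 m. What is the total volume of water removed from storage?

A = 144 ha = 1.44 × 10^6 m²
Unconfined: ΔV_u = Sy × A × Δh_u = 0.029 × 1.44 × 10^6 × 7.9 = 3.299 × 10^5 m³
Confined: ΔV_c = S × A × Δh_c = 5.6 × 10^-5 × 1.44 × 10^6 × 33 = 2661 m³
Total ΔV = 3.299 × 10^5 + 2661 = 3.326 × 10^5 m³

ΔV ≈ 3.33 × 10^5 m³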